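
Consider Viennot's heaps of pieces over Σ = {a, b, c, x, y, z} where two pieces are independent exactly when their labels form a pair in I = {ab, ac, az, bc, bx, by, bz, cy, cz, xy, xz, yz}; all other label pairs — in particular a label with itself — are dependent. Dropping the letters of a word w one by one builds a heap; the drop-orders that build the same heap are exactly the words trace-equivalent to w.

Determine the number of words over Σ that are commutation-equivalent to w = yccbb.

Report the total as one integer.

0(y) covers ∅
1(c) covers ∅
2(c) covers 1:c
3(b) covers ∅
4(b) covers 3:b
floor of heap: 0:y, 1:c, 3:b
completions by unplaced set U, small U first (add the entries for U minus each lowest piece of U):
  |U|=1: {0}:1  {2}:1  {4}:1
  |U|=2: {0,2}:2  {0,4}:2  {1,2}:1  {2,4}:2  {3,4}:1
  |U|=3: {0,1,2}:3  {0,2,4}:6  {0,3,4}:3  {1,2,4}:3  {2,3,4}:3
  start at 0(y): 6
  start at 1(c): 12
  start at 3(b): 12
sum over floor = 30

30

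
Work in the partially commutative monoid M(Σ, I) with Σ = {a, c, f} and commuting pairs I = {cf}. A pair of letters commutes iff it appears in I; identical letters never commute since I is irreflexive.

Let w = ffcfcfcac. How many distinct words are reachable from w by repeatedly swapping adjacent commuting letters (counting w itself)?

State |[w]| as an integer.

#0=f has no predecessor
#1=f depends on [0:f]
#2=c has no predecessor
#3=f depends on [1:f]
#4=c depends on [2:c]
#5=f depends on [3:f]
#6=c depends on [4:c]
#7=a depends on [5:f, 6:c]
#8=c depends on [7:a]
sources: [0:f, 2:c]
N(rest) = Σ N(rest − s) over sources s of rest; N(one piece) = 1:
  size 1 → [8]=1
  size 2 → [7,8]=1
  size 3 → [5,7,8]=1  [6,7,8]=1
  size 4 → [3,5,7,8]=1  [4,6,7,8]=1  [5,6,7,8]=2
  size 5 → [1,3,5,7,8]=1  [2,4,6,7,8]=1  [3,5,6,7,8]=3  [4,5,6,7,8]=3
  size 6 → [0,1,3,5,7,8]=1  [1,3,5,6,7,8]=4  [2,4,5,6,7,8]=4  [3,4,5,6,7,8]=6
  size 7 → [0,1,3,5,6,7,8]=5  [1,3,4,5,6,7,8]=10  [2,3,4,5,6,7,8]=10
  first=0(f) contributes 20
  first=2(c) contributes 15
|[w]| = 35

35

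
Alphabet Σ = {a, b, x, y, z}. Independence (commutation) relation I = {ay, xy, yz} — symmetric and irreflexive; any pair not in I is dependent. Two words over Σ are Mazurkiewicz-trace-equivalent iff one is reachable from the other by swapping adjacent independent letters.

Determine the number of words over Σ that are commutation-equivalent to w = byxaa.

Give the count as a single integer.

#0=b has no predecessor
#1=y depends on [0:b]
#2=x depends on [0:b]
#3=a depends on [2:x]
#4=a depends on [3:a]
sources: [0:b]
N(rest) = Σ N(rest − s) over sources s of rest; N(one piece) = 1:
  size 1 → [1]=1  [4]=1
  size 2 → [1,4]=2  [3,4]=1
  size 3 → [1,3,4]=3  [2,3,4]=1
  first=0(b) contributes 4

4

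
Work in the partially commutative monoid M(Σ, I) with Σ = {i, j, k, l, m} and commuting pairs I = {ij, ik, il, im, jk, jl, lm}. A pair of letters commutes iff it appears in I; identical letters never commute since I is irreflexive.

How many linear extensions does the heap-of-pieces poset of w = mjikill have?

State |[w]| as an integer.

0(m) covers ∅
1(j) covers 0:m
2(i) covers ∅
3(k) covers 0:m
4(i) covers 2:i
5(l) covers 3:k
6(l) covers 5:l
floor of heap: 0:m, 2:i
completions by unplaced set U, small U first (add the entries for U minus each lowest piece of U):
  |U|=1: {1}:1  {4}:1  {6}:1
  |U|=2: {1,4}:2  {1,6}:2  {2,4}:1  {4,6}:2  {5,6}:1
  |U|=3: {1,2,4}:3  {1,4,6}:6  {1,5,6}:3  {2,4,6}:3  {3,5,6}:1  {4,5,6}:3
  |U|=4: {1,2,4,6}:12  {1,3,5,6}:4  {1,4,5,6}:12  {2,4,5,6}:6  {3,4,5,6}:4
  |U|=5: {0,1,3,5,6}:4  {1,2,4,5,6}:30  {1,3,4,5,6}:20  {2,3,4,5,6}:10
  start at 0(m): 60
  start at 2(i): 24
sum over floor = 84

84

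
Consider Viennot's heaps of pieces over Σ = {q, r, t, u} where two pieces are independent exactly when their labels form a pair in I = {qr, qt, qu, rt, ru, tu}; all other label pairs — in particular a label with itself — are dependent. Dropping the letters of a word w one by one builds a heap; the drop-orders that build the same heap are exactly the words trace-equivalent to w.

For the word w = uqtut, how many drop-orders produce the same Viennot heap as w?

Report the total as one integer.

#0=u has no predecessor
#1=q has no predecessor
#2=t has no predecessor
#3=u depends on [0:u]
#4=t depends on [2:t]
sources: [0:u, 1:q, 2:t]
N(rest) = Σ N(rest − s) over sources s of rest; N(one piece) = 1:
  size 1 → [1]=1  [3]=1  [4]=1
  size 2 → [0,3]=1  [1,3]=2  [1,4]=2  [2,4]=1  [3,4]=2
  size 3 → [0,1,3]=3  [0,3,4]=3  [1,2,4]=3  [1,3,4]=6  [2,3,4]=3
  first=0(u) contributes 12
  first=1(q) contributes 6
  first=2(t) contributes 12
|[w]| = 30

30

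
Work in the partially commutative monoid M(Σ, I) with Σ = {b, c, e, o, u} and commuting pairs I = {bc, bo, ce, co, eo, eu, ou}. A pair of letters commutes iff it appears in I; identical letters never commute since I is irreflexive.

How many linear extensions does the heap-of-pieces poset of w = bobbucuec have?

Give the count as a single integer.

45

piece 0:b — minimal
piece 1:o — minimal
piece 2:b rests on {0:b}
piece 3:b rests on {2:b}
piece 4:u rests on {3:b}
piece 5:c rests on {4:u}
piece 6:u rests on {5:c}
piece 7:e rests on {3:b}
piece 8:c rests on {6:u}
minimal pieces: {0:b, 1:o}
ways to finish when only these pieces remain (= sum over removing one remaining piece with nothing left below it):
  1 left: {1}→1  {7}→1  {8}→1
  2 left: {1,7}→2  {1,8}→2  {6,8}→1  {7,8}→2
  3 left: {1,6,8}→3  {1,7,8}→6  {5,6,8}→1  {6,7,8}→3
  4 left: {1,5,6,8}→4  {1,6,7,8}→12  {4,5,6,8}→1  {5,6,7,8}→4
  5 left: {1,4,5,6,8}→5  {1,5,6,7,8}→20  {4,5,6,7,8}→5
  6 left: {1,4,5,6,7,8}→30  {3,4,5,6,7,8}→5
  7 left: {1,3,4,5,6,7,8}→35  {2,3,4,5,6,7,8}→5
  placing 0:b first → 40 extensions
  placing 1:o first → 5 extensions
total linear extensions = 45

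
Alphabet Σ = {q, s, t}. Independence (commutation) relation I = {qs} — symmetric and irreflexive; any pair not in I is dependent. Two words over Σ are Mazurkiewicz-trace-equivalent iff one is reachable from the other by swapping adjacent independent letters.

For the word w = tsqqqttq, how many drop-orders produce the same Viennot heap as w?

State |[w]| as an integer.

4

#0=t has no predecessor
#1=s depends on [0:t]
#2=q depends on [0:t]
#3=q depends on [2:q]
#4=q depends on [3:q]
#5=t depends on [1:s, 4:q]
#6=t depends on [5:t]
#7=q depends on [6:t]
sources: [0:t]
N(rest) = Σ N(rest − s) over sources s of rest; N(one piece) = 1:
  size 1 → [7]=1
  size 2 → [6,7]=1
  size 3 → [5,6,7]=1
  size 4 → [1,5,6,7]=1  [4,5,6,7]=1
  size 5 → [1,4,5,6,7]=2  [3,4,5,6,7]=1
  size 6 → [1,3,4,5,6,7]=3  [2,3,4,5,6,7]=1
  first=0(t) contributes 4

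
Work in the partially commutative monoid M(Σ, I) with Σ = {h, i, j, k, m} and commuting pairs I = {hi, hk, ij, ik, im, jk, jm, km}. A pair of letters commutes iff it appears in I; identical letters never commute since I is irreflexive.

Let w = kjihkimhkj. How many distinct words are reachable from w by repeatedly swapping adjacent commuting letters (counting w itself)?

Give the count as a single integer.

2520

piece 0:k — minimal
piece 1:j — minimal
piece 2:i — minimal
piece 3:h rests on {1:j}
piece 4:k rests on {0:k}
piece 5:i rests on {2:i}
piece 6:m rests on {3:h}
piece 7:h rests on {6:m}
piece 8:k rests on {4:k}
piece 9:j rests on {7:h}
minimal pieces: {0:k, 1:j, 2:i}
ways to finish when only these pieces remain (= sum over removing one remaining piece with nothing left below it):
  1 left: {5}→1  {8}→1  {9}→1
  2 left: {2,5}→1  {4,8}→1  {5,8}→2  {5,9}→2  {7,9}→1  {8,9}→2
  3 left: {0,4,8}→1  {2,5,8}→3  {2,5,9}→3  {4,5,8}→3  {4,8,9}→3  {5,7,9}→3  {5,8,9}→6  {6,7,9}→1  {7,8,9}→3
  4 left: {0,4,5,8}→4  {0,4,8,9}→4  {2,4,5,8}→6  {2,5,7,9}→6  {2,5,8,9}→12  {3,6,7,9}→1  {4,5,8,9}→12  {4,7,8,9}→6  {5,6,7,9}→4  {5,7,8,9}→12  {6,7,8,9}→4
  5 left: {0,2,4,5,8}→10  {0,4,5,8,9}→20  {0,4,7,8,9}→10  {1,3,6,7,9}→1  {2,4,5,8,9}→30  {2,5,6,7,9}→10  {2,5,7,8,9}→30  {3,5,6,7,9}→5  {3,6,7,8,9}→5  {4,5,7,8,9}→30  {4,6,7,8,9}→10  {5,6,7,8,9}→20
  6 left: {0,2,4,5,8,9}→60  {0,4,5,7,8,9}→60  {0,4,6,7,8,9}→20  {1,3,5,6,7,9}→6  {1,3,6,7,8,9}→6  {2,3,5,6,7,9}→15  {2,4,5,7,8,9}→90  {2,5,6,7,8,9}→60  {3,4,6,7,8,9}→15  {3,5,6,7,8,9}→30  {4,5,6,7,8,9}→60
  7 left: {0,2,4,5,7,8,9}→210  {0,3,4,6,7,8,9}→35  {0,4,5,6,7,8,9}→140  {1,2,3,5,6,7,9}→21  {1,3,4,6,7,8,9}→21  {1,3,5,6,7,8,9}→42  {2,3,5,6,7,8,9}→105  {2,4,5,6,7,8,9}→210  {3,4,5,6,7,8,9}→105
  8 left: {0,1,3,4,6,7,8,9}→56  {0,2,4,5,6,7,8,9}→560  {0,3,4,5,6,7,8,9}→280  {1,2,3,5,6,7,8,9}→168  {1,3,4,5,6,7,8,9}→168  {2,3,4,5,6,7,8,9}→420
  placing 0:k first → 756 extensions
  placing 1:j first → 1260 extensions
  placing 2:i first → 504 extensions
total linear extensions = 2520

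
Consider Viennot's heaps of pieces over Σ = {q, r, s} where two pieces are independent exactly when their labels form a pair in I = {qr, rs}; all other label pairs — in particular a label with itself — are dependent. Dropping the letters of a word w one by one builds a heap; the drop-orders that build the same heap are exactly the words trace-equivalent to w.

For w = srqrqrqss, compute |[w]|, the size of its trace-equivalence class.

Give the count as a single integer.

84

drop 0:s onto floor
drop 1:r onto floor
drop 2:q onto {0:s}
drop 3:r onto {1:r}
drop 4:q onto {2:q}
drop 5:r onto {3:r}
drop 6:q onto {4:q}
drop 7:s onto {6:q}
drop 8:s onto {7:s}
ground layer = {0:s, 1:r}
drop-orders for the pieces not yet dropped (sum over which currently-grounded one goes next):
  1 to go: {5} 1  {8} 1
  2 to go: {3,5} 1  {5,8} 2  {7,8} 1
  3 to go: {1,3,5} 1  {3,5,8} 3  {5,7,8} 3  {6,7,8} 1
  4 to go: {1,3,5,8} 4  {3,5,7,8} 6  {4,6,7,8} 1  {5,6,7,8} 4
  5 to go: {1,3,5,7,8} 10  {2,4,6,7,8} 1  {3,5,6,7,8} 10  {4,5,6,7,8} 5
  6 to go: {0,2,4,6,7,8} 1  {1,3,5,6,7,8} 20  {2,4,5,6,7,8} 6  {3,4,5,6,7,8} 15
  7 to go: {0,2,4,5,6,7,8} 7  {1,3,4,5,6,7,8} 35  {2,3,4,5,6,7,8} 21
  if 0:s drops first: 56 orders
  if 1:r drops first: 28 orders
heap linearizations: 84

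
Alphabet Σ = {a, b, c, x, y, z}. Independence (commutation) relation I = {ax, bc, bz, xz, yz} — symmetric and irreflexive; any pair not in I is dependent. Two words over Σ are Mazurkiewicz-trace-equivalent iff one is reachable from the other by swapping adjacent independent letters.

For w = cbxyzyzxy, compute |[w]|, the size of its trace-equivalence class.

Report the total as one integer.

49

piece 0:c — minimal
piece 1:b — minimal
piece 2:x rests on {0:c, 1:b}
piece 3:y rests on {2:x}
piece 4:z rests on {0:c}
piece 5:y rests on {3:y}
piece 6:z rests on {4:z}
piece 7:x rests on {5:y}
piece 8:y rests on {7:x}
minimal pieces: {0:c, 1:b}
ways to finish when only these pieces remain (= sum over removing one remaining piece with nothing left below it):
  1 left: {6}→1  {8}→1
  2 left: {4,6}→1  {6,8}→2  {7,8}→1
  3 left: {4,6,8}→3  {5,7,8}→1  {6,7,8}→3
  4 left: {3,5,7,8}→1  {4,6,7,8}→6  {5,6,7,8}→4
  5 left: {2,3,5,7,8}→1  {3,5,6,7,8}→5  {4,5,6,7,8}→10
  6 left: {1,2,3,5,7,8}→1  {2,3,5,6,7,8}→6  {3,4,5,6,7,8}→15
  7 left: {1,2,3,5,6,7,8}→7  {2,3,4,5,6,7,8}→21
  placing 0:c first → 28 extensions
  placing 1:b first → 21 extensions
total linear extensions = 49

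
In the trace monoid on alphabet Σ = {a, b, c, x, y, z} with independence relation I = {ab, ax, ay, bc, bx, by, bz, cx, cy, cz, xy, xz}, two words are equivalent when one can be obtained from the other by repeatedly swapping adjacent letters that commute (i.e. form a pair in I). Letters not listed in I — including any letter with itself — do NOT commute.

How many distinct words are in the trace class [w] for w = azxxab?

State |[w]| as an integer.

60

0(a) covers ∅
1(z) covers 0:a
2(x) covers ∅
3(x) covers 2:x
4(a) covers 1:z
5(b) covers ∅
floor of heap: 0:a, 2:x, 5:b
completions by unplaced set U, small U first (add the entries for U minus each lowest piece of U):
  |U|=1: {3}:1  {4}:1  {5}:1
  |U|=2: {1,4}:1  {2,3}:1  {3,4}:2  {3,5}:2  {4,5}:2
  |U|=3: {0,1,4}:1  {1,3,4}:3  {1,4,5}:3  {2,3,4}:3  {2,3,5}:3  {3,4,5}:6
  |U|=4: {0,1,3,4}:4  {0,1,4,5}:4  {1,2,3,4}:6  {1,3,4,5}:12  {2,3,4,5}:12
  start at 0(a): 30
  start at 2(x): 20
  start at 5(b): 10
sum over floor = 60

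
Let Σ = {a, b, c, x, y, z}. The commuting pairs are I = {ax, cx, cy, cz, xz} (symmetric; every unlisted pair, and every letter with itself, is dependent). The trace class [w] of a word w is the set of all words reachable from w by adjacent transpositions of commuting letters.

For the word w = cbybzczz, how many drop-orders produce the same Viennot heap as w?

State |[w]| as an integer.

drop 0:c onto floor
drop 1:b onto {0:c}
drop 2:y onto {1:b}
drop 3:b onto {2:y}
drop 4:z onto {3:b}
drop 5:c onto {3:b}
drop 6:z onto {4:z}
drop 7:z onto {6:z}
ground layer = {0:c}
drop-orders for the pieces not yet dropped (sum over which currently-grounded one goes next):
  1 to go: {5} 1  {7} 1
  2 to go: {5,7} 2  {6,7} 1
  3 to go: {4,6,7} 1  {5,6,7} 3
  4 to go: {4,5,6,7} 4
  5 to go: {3,4,5,6,7} 4
  6 to go: {2,3,4,5,6,7} 4
  if 0:c drops first: 4 orders

4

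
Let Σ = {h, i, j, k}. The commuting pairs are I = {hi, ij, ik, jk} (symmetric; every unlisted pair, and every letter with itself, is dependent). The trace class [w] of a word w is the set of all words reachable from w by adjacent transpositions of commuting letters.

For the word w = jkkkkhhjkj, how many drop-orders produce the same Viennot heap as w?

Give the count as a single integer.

#0=j has no predecessor
#1=k has no predecessor
#2=k depends on [1:k]
#3=k depends on [2:k]
#4=k depends on [3:k]
#5=h depends on [0:j, 4:k]
#6=h depends on [5:h]
#7=j depends on [6:h]
#8=k depends on [6:h]
#9=j depends on [7:j]
sources: [0:j, 1:k]
N(rest) = Σ N(rest − s) over sources s of rest; N(one piece) = 1:
  size 1 → [8]=1  [9]=1
  size 2 → [7,9]=1  [8,9]=2
  size 3 → [7,8,9]=3
  size 4 → [6,7,8,9]=3
  size 5 → [5,6,7,8,9]=3
  size 6 → [0,5,6,7,8,9]=3  [4,5,6,7,8,9]=3
  size 7 → [0,4,5,6,7,8,9]=6  [3,4,5,6,7,8,9]=3
  size 8 → [0,3,4,5,6,7,8,9]=9  [2,3,4,5,6,7,8,9]=3
  first=0(j) contributes 3
  first=1(k) contributes 12
|[w]| = 15

15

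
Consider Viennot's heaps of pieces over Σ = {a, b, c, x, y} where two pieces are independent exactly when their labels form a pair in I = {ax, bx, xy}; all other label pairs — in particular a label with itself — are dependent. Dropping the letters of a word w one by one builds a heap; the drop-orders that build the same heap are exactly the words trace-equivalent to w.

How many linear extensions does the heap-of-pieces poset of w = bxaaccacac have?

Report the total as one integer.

#0=b has no predecessor
#1=x has no predecessor
#2=a depends on [0:b]
#3=a depends on [2:a]
#4=c depends on [1:x, 3:a]
#5=c depends on [4:c]
#6=a depends on [5:c]
#7=c depends on [6:a]
#8=a depends on [7:c]
#9=c depends on [8:a]
sources: [0:b, 1:x]
N(rest) = Σ N(rest − s) over sources s of rest; N(one piece) = 1:
  size 1 → [9]=1
  size 2 → [8,9]=1
  size 3 → [7,8,9]=1
  size 4 → [6,7,8,9]=1
  size 5 → [5,6,7,8,9]=1
  size 6 → [4,5,6,7,8,9]=1
  size 7 → [1,4,5,6,7,8,9]=1  [3,4,5,6,7,8,9]=1
  size 8 → [1,3,4,5,6,7,8,9]=2  [2,3,4,5,6,7,8,9]=1
  first=0(b) contributes 3
  first=1(x) contributes 1
|[w]| = 4

4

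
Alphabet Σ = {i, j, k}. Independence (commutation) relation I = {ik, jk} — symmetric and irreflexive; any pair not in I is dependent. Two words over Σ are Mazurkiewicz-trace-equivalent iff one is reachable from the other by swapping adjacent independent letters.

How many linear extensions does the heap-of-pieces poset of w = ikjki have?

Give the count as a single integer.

10

drop 0:i onto floor
drop 1:k onto floor
drop 2:j onto {0:i}
drop 3:k onto {1:k}
drop 4:i onto {2:j}
ground layer = {0:i, 1:k}
drop-orders for the pieces not yet dropped (sum over which currently-grounded one goes next):
  1 to go: {3} 1  {4} 1
  2 to go: {1,3} 1  {2,4} 1  {3,4} 2
  3 to go: {0,2,4} 1  {1,3,4} 3  {2,3,4} 3
  if 0:i drops first: 6 orders
  if 1:k drops first: 4 orders
heap linearizations: 10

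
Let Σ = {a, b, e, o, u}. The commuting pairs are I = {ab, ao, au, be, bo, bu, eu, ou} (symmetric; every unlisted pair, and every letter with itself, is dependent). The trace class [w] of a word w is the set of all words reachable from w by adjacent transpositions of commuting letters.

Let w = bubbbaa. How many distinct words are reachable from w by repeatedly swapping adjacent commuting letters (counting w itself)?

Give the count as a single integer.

drop 0:b onto floor
drop 1:u onto floor
drop 2:b onto {0:b}
drop 3:b onto {2:b}
drop 4:b onto {3:b}
drop 5:a onto floor
drop 6:a onto {5:a}
ground layer = {0:b, 1:u, 5:a}
drop-orders for the pieces not yet dropped (sum over which currently-grounded one goes next):
  1 to go: {1} 1  {4} 1  {6} 1
  2 to go: {1,4} 2  {1,6} 2  {3,4} 1  {4,6} 2  {5,6} 1
  3 to go: {1,3,4} 3  {1,4,6} 6  {1,5,6} 3  {2,3,4} 1  {3,4,6} 3  {4,5,6} 3
  4 to go: {0,2,3,4} 1  {1,2,3,4} 4  {1,3,4,6} 12  {1,4,5,6} 12  {2,3,4,6} 4  {3,4,5,6} 6
  5 to go: {0,1,2,3,4} 5  {0,2,3,4,6} 5  {1,2,3,4,6} 20  {1,3,4,5,6} 30  {2,3,4,5,6} 10
  if 0:b drops first: 60 orders
  if 1:u drops first: 15 orders
  if 5:a drops first: 30 orders
heap linearizations: 105

105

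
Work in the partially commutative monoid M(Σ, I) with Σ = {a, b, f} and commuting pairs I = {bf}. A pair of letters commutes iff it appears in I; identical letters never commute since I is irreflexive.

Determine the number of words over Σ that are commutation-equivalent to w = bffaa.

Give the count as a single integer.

#0=b has no predecessor
#1=f has no predecessor
#2=f depends on [1:f]
#3=a depends on [0:b, 2:f]
#4=a depends on [3:a]
sources: [0:b, 1:f]
N(rest) = Σ N(rest − s) over sources s of rest; N(one piece) = 1:
  size 1 → [4]=1
  size 2 → [3,4]=1
  size 3 → [0,3,4]=1  [2,3,4]=1
  first=0(b) contributes 1
  first=1(f) contributes 2
|[w]| = 3

3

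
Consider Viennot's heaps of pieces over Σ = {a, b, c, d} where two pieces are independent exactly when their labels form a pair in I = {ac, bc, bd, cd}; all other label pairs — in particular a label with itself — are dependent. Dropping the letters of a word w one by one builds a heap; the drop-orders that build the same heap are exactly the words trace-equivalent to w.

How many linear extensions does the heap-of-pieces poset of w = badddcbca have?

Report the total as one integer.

144

piece 0:b — minimal
piece 1:a rests on {0:b}
piece 2:d rests on {1:a}
piece 3:d rests on {2:d}
piece 4:d rests on {3:d}
piece 5:c — minimal
piece 6:b rests on {1:a}
piece 7:c rests on {5:c}
piece 8:a rests on {4:d, 6:b}
minimal pieces: {0:b, 5:c}
ways to finish when only these pieces remain (= sum over removing one remaining piece with nothing left below it):
  1 left: {7}→1  {8}→1
  2 left: {4,8}→1  {5,7}→1  {6,8}→1  {7,8}→2
  3 left: {3,4,8}→1  {4,6,8}→2  {4,7,8}→3  {5,7,8}→3  {6,7,8}→3
  4 left: {2,3,4,8}→1  {3,4,6,8}→3  {3,4,7,8}→4  {4,5,7,8}→6  {4,6,7,8}→8  {5,6,7,8}→6
  5 left: {2,3,4,6,8}→4  {2,3,4,7,8}→5  {3,4,5,7,8}→10  {3,4,6,7,8}→15  {4,5,6,7,8}→20
  6 left: {1,2,3,4,6,8}→4  {2,3,4,5,7,8}→15  {2,3,4,6,7,8}→24  {3,4,5,6,7,8}→45
  7 left: {0,1,2,3,4,6,8}→4  {1,2,3,4,6,7,8}→28  {2,3,4,5,6,7,8}→84
  placing 0:b first → 112 extensions
  placing 5:c first → 32 extensions
total linear extensions = 144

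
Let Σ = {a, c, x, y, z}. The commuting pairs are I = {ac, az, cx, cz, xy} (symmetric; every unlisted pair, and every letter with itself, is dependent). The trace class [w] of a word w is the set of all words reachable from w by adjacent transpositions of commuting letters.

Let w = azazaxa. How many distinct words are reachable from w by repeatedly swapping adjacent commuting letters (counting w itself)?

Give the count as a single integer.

#0=a has no predecessor
#1=z has no predecessor
#2=a depends on [0:a]
#3=z depends on [1:z]
#4=a depends on [2:a]
#5=x depends on [3:z, 4:a]
#6=a depends on [5:x]
sources: [0:a, 1:z]
N(rest) = Σ N(rest − s) over sources s of rest; N(one piece) = 1:
  size 1 → [6]=1
  size 2 → [5,6]=1
  size 3 → [3,5,6]=1  [4,5,6]=1
  size 4 → [1,3,5,6]=1  [2,4,5,6]=1  [3,4,5,6]=2
  size 5 → [0,2,4,5,6]=1  [1,3,4,5,6]=3  [2,3,4,5,6]=3
  first=0(a) contributes 6
  first=1(z) contributes 4
|[w]| = 10

10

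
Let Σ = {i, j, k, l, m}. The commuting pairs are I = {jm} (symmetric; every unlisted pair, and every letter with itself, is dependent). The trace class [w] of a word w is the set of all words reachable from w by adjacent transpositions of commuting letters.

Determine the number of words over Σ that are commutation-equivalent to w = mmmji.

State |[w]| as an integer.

#0=m has no predecessor
#1=m depends on [0:m]
#2=m depends on [1:m]
#3=j has no predecessor
#4=i depends on [2:m, 3:j]
sources: [0:m, 3:j]
N(rest) = Σ N(rest − s) over sources s of rest; N(one piece) = 1:
  size 1 → [4]=1
  size 2 → [2,4]=1  [3,4]=1
  size 3 → [1,2,4]=1  [2,3,4]=2
  first=0(m) contributes 3
  first=3(j) contributes 1
|[w]| = 4

4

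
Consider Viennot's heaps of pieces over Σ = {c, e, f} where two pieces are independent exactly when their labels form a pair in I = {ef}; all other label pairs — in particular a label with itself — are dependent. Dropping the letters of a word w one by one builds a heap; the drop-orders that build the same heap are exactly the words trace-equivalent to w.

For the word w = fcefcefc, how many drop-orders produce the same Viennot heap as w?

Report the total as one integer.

drop 0:f onto floor
drop 1:c onto {0:f}
drop 2:e onto {1:c}
drop 3:f onto {1:c}
drop 4:c onto {2:e, 3:f}
drop 5:e onto {4:c}
drop 6:f onto {4:c}
drop 7:c onto {5:e, 6:f}
ground layer = {0:f}
drop-orders for the pieces not yet dropped (sum over which currently-grounded one goes next):
  1 to go: {7} 1
  2 to go: {5,7} 1  {6,7} 1
  3 to go: {5,6,7} 2
  4 to go: {4,5,6,7} 2
  5 to go: {2,4,5,6,7} 2  {3,4,5,6,7} 2
  6 to go: {2,3,4,5,6,7} 4
  if 0:f drops first: 4 orders

4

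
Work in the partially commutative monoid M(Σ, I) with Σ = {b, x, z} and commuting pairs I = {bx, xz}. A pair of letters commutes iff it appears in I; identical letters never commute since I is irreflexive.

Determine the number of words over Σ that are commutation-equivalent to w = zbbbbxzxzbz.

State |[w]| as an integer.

drop 0:z onto floor
drop 1:b onto {0:z}
drop 2:b onto {1:b}
drop 3:b onto {2:b}
drop 4:b onto {3:b}
drop 5:x onto floor
drop 6:z onto {4:b}
drop 7:x onto {5:x}
drop 8:z onto {6:z}
drop 9:b onto {8:z}
drop 10:z onto {9:b}
ground layer = {0:z, 5:x}
drop-orders for the pieces not yet dropped (sum over which currently-grounded one goes next):
  1 to go: {7} 1  {10} 1
  2 to go: {5,7} 1  {7,10} 2  {9,10} 1
  3 to go: {5,7,10} 3  {7,9,10} 3  {8,9,10} 1
  4 to go: {5,7,9,10} 6  {6,8,9,10} 1  {7,8,9,10} 4
  5 to go: {4,6,8,9,10} 1  {5,7,8,9,10} 10  {6,7,8,9,10} 5
  6 to go: {3,4,6,8,9,10} 1  {4,6,7,8,9,10} 6  {5,6,7,8,9,10} 15
  7 to go: {2,3,4,6,8,9,10} 1  {3,4,6,7,8,9,10} 7  {4,5,6,7,8,9,10} 21
  8 to go: {1,2,3,4,6,8,9,10} 1  {2,3,4,6,7,8,9,10} 8  {3,4,5,6,7,8,9,10} 28
  9 to go: {0,1,2,3,4,6,8,9,10} 1  {1,2,3,4,6,7,8,9,10} 9  {2,3,4,5,6,7,8,9,10} 36
  if 0:z drops first: 45 orders
  if 5:x drops first: 10 orders
heap linearizations: 55

55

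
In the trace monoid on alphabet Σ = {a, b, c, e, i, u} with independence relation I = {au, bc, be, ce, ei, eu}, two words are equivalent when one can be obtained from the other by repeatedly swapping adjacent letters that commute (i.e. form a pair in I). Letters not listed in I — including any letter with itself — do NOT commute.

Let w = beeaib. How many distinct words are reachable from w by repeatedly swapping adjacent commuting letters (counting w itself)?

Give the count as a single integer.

3

piece 0:b — minimal
piece 1:e — minimal
piece 2:e rests on {1:e}
piece 3:a rests on {0:b, 2:e}
piece 4:i rests on {3:a}
piece 5:b rests on {4:i}
minimal pieces: {0:b, 1:e}
ways to finish when only these pieces remain (= sum over removing one remaining piece with nothing left below it):
  1 left: {5}→1
  2 left: {4,5}→1
  3 left: {3,4,5}→1
  4 left: {0,3,4,5}→1  {2,3,4,5}→1
  placing 0:b first → 1 extensions
  placing 1:e first → 2 extensions
total linear extensions = 3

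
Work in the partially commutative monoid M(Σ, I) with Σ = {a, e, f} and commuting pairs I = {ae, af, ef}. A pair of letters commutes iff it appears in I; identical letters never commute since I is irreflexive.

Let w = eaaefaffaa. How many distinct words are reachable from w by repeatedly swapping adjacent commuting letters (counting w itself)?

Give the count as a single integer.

2520

piece 0:e — minimal
piece 1:a — minimal
piece 2:a rests on {1:a}
piece 3:e rests on {0:e}
piece 4:f — minimal
piece 5:a rests on {2:a}
piece 6:f rests on {4:f}
piece 7:f rests on {6:f}
piece 8:a rests on {5:a}
piece 9:a rests on {8:a}
minimal pieces: {0:e, 1:a, 4:f}
ways to finish when only these pieces remain (= sum over removing one remaining piece with nothing left below it):
  1 left: {3}→1  {7}→1  {9}→1
  2 left: {0,3}→1  {3,7}→2  {3,9}→2  {6,7}→1  {7,9}→2  {8,9}→1
  3 left: {0,3,7}→3  {0,3,9}→3  {3,6,7}→3  {3,7,9}→6  {3,8,9}→3  {4,6,7}→1  {5,8,9}→1  {6,7,9}→3  {7,8,9}→3
  4 left: {0,3,6,7}→6  {0,3,7,9}→12  {0,3,8,9}→6  {2,5,8,9}→1  {3,4,6,7}→4  {3,5,8,9}→4  {3,6,7,9}→12  {3,7,8,9}→12  {4,6,7,9}→4  {5,7,8,9}→4  {6,7,8,9}→6
  5 left: {0,3,4,6,7}→10  {0,3,5,8,9}→10  {0,3,6,7,9}→30  {0,3,7,8,9}→30  {1,2,5,8,9}→1  {2,3,5,8,9}→5  {2,5,7,8,9}→5  {3,4,6,7,9}→20  {3,5,7,8,9}→20  {3,6,7,8,9}→30  {4,6,7,8,9}→10  {5,6,7,8,9}→10
  6 left: {0,2,3,5,8,9}→15  {0,3,4,6,7,9}→60  {0,3,5,7,8,9}→60  {0,3,6,7,8,9}→90  {1,2,3,5,8,9}→6  {1,2,5,7,8,9}→6  {2,3,5,7,8,9}→30  {2,5,6,7,8,9}→15  {3,4,6,7,8,9}→60  {3,5,6,7,8,9}→60  {4,5,6,7,8,9}→20
  7 left: {0,1,2,3,5,8,9}→21  {0,2,3,5,7,8,9}→105  {0,3,4,6,7,8,9}→210  {0,3,5,6,7,8,9}→210  {1,2,3,5,7,8,9}→42  {1,2,5,6,7,8,9}→21  {2,3,5,6,7,8,9}→105  {2,4,5,6,7,8,9}→35  {3,4,5,6,7,8,9}→140
  8 left: {0,1,2,3,5,7,8,9}→168  {0,2,3,5,6,7,8,9}→420  {0,3,4,5,6,7,8,9}→560  {1,2,3,5,6,7,8,9}→168  {1,2,4,5,6,7,8,9}→56  {2,3,4,5,6,7,8,9}→280
  placing 0:e first → 504 extensions
  placing 1:a first → 1260 extensions
  placing 4:f first → 756 extensions
total linear extensions = 2520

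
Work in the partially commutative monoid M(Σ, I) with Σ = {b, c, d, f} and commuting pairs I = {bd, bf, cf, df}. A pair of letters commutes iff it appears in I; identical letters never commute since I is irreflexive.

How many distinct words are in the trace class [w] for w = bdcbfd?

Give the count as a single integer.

24

0(b) covers ∅
1(d) covers ∅
2(c) covers 0:b, 1:d
3(b) covers 2:c
4(f) covers ∅
5(d) covers 2:c
floor of heap: 0:b, 1:d, 4:f
completions by unplaced set U, small U first (add the entries for U minus each lowest piece of U):
  |U|=1: {3}:1  {4}:1  {5}:1
  |U|=2: {3,4}:2  {3,5}:2  {4,5}:2
  |U|=3: {2,3,5}:2  {3,4,5}:6
  |U|=4: {0,2,3,5}:2  {1,2,3,5}:2  {2,3,4,5}:8
  start at 0(b): 10
  start at 1(d): 10
  start at 4(f): 4
sum over floor = 24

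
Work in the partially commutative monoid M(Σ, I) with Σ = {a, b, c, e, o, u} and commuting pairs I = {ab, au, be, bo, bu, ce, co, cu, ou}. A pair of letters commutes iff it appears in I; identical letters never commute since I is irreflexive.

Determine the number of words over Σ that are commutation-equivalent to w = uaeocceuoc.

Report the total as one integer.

280

#0=u has no predecessor
#1=a has no predecessor
#2=e depends on [0:u, 1:a]
#3=o depends on [2:e]
#4=c depends on [1:a]
#5=c depends on [4:c]
#6=e depends on [3:o]
#7=u depends on [6:e]
#8=o depends on [6:e]
#9=c depends on [5:c]
sources: [0:u, 1:a]
N(rest) = Σ N(rest − s) over sources s of rest; N(one piece) = 1:
  size 1 → [7]=1  [8]=1  [9]=1
  size 2 → [5,9]=1  [7,8]=2  [7,9]=2  [8,9]=2
  size 3 → [4,5,9]=1  [5,7,9]=3  [5,8,9]=3  [6,7,8]=2  [7,8,9]=6
  size 4 → [3,6,7,8]=2  [4,5,7,9]=4  [4,5,8,9]=4  [5,7,8,9]=12  [6,7,8,9]=8
  size 5 → [2,3,6,7,8]=2  [3,6,7,8,9]=10  [4,5,7,8,9]=20  [5,6,7,8,9]=20
  size 6 → [0,2,3,6,7,8]=2  [2,3,6,7,8,9]=12  [3,5,6,7,8,9]=30  [4,5,6,7,8,9]=40
  size 7 → [0,2,3,6,7,8,9]=14  [2,3,5,6,7,8,9]=42  [3,4,5,6,7,8,9]=70
  size 8 → [0,2,3,5,6,7,8,9]=56  [2,3,4,5,6,7,8,9]=112
  first=0(u) contributes 112
  first=1(a) contributes 168
|[w]| = 280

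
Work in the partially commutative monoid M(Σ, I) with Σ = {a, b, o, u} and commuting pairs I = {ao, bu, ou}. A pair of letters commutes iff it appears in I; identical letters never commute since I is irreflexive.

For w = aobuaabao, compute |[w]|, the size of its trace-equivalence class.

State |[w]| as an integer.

piece 0:a — minimal
piece 1:o — minimal
piece 2:b rests on {0:a, 1:o}
piece 3:u rests on {0:a}
piece 4:a rests on {2:b, 3:u}
piece 5:a rests on {4:a}
piece 6:b rests on {5:a}
piece 7:a rests on {6:b}
piece 8:o rests on {6:b}
minimal pieces: {0:a, 1:o}
ways to finish when only these pieces remain (= sum over removing one remaining piece with nothing left below it):
  1 left: {7}→1  {8}→1
  2 left: {7,8}→2
  3 left: {6,7,8}→2
  4 left: {5,6,7,8}→2
  5 left: {4,5,6,7,8}→2
  6 left: {2,4,5,6,7,8}→2  {3,4,5,6,7,8}→2
  7 left: {1,2,4,5,6,7,8}→2  {2,3,4,5,6,7,8}→4
  placing 0:a first → 6 extensions
  placing 1:o first → 4 extensions
total linear extensions = 10

10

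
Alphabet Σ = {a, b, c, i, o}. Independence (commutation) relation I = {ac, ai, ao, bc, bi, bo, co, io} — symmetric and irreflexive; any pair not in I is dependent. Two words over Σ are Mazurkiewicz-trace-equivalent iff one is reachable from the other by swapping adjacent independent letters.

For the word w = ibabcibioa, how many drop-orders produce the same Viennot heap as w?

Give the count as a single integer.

1260

#0=i has no predecessor
#1=b has no predecessor
#2=a depends on [1:b]
#3=b depends on [2:a]
#4=c depends on [0:i]
#5=i depends on [4:c]
#6=b depends on [3:b]
#7=i depends on [5:i]
#8=o has no predecessor
#9=a depends on [6:b]
sources: [0:i, 1:b, 8:o]
N(rest) = Σ N(rest − s) over sources s of rest; N(one piece) = 1:
  size 1 → [7]=1  [8]=1  [9]=1
  size 2 → [5,7]=1  [6,9]=1  [7,8]=2  [7,9]=2  [8,9]=2
  size 3 → [3,6,9]=1  [4,5,7]=1  [5,7,8]=3  [5,7,9]=3  [6,7,9]=3  [6,8,9]=3  [7,8,9]=6
  size 4 → [0,4,5,7]=1  [2,3,6,9]=1  [3,6,7,9]=4  [3,6,8,9]=4  [4,5,7,8]=4  [4,5,7,9]=4  [5,6,7,9]=6  [5,7,8,9]=12  [6,7,8,9]=12
  size 5 → [0,4,5,7,8]=5  [0,4,5,7,9]=5  [1,2,3,6,9]=1  [2,3,6,7,9]=5  [2,3,6,8,9]=5  [3,5,6,7,9]=10  [3,6,7,8,9]=20  [4,5,6,7,9]=10  [4,5,7,8,9]=20  [5,6,7,8,9]=30
  size 6 → [0,4,5,6,7,9]=15  [0,4,5,7,8,9]=30  [1,2,3,6,7,9]=6  [1,2,3,6,8,9]=6  [2,3,5,6,7,9]=15  [2,3,6,7,8,9]=30  [3,4,5,6,7,9]=20  [3,5,6,7,8,9]=60  [4,5,6,7,8,9]=60
  size 7 → [0,3,4,5,6,7,9]=35  [0,4,5,6,7,8,9]=105  [1,2,3,5,6,7,9]=21  [1,2,3,6,7,8,9]=42  [2,3,4,5,6,7,9]=35  [2,3,5,6,7,8,9]=105  [3,4,5,6,7,8,9]=140
  size 8 → [0,2,3,4,5,6,7,9]=70  [0,3,4,5,6,7,8,9]=280  [1,2,3,4,5,6,7,9]=56  [1,2,3,5,6,7,8,9]=168  [2,3,4,5,6,7,8,9]=280
  first=0(i) contributes 504
  first=1(b) contributes 630
  first=8(o) contributes 126
|[w]| = 1260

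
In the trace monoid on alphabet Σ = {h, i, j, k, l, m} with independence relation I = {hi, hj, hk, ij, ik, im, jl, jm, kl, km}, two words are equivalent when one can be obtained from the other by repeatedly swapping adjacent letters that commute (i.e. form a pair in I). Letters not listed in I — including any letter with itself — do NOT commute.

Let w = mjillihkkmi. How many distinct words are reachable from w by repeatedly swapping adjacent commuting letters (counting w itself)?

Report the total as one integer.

drop 0:m onto floor
drop 1:j onto floor
drop 2:i onto floor
drop 3:l onto {0:m, 2:i}
drop 4:l onto {3:l}
drop 5:i onto {4:l}
drop 6:h onto {4:l}
drop 7:k onto {1:j}
drop 8:k onto {7:k}
drop 9:m onto {6:h}
drop 10:i onto {5:i}
ground layer = {0:m, 1:j, 2:i}
drop-orders for the pieces not yet dropped (sum over which currently-grounded one goes next):
  1 to go: {8} 1  {9} 1  {10} 1
  2 to go: {5,10} 1  {6,9} 1  {7,8} 1  {8,9} 2  {8,10} 2  {9,10} 2
  3 to go: {1,7,8} 1  {5,8,10} 3  {5,9,10} 3  {6,8,9} 3  {6,9,10} 3  {7,8,9} 3  {7,8,10} 3  {8,9,10} 6
  4 to go: {1,7,8,9} 4  {1,7,8,10} 4  {5,6,9,10} 6  {5,7,8,10} 6  {5,8,9,10} 12  {6,7,8,9} 6  {6,8,9,10} 12  {7,8,9,10} 12
  5 to go: {1,5,7,8,10} 10  {1,6,7,8,9} 10  {1,7,8,9,10} 20  {4,5,6,9,10} 6  {5,6,8,9,10} 30  {5,7,8,9,10} 30  {6,7,8,9,10} 30
  6 to go: {1,5,7,8,9,10} 60  {1,6,7,8,9,10} 60  {3,4,5,6,9,10} 6  {4,5,6,8,9,10} 36  {5,6,7,8,9,10} 90
  7 to go: {0,3,4,5,6,9,10} 6  {1,5,6,7,8,9,10} 210  {2,3,4,5,6,9,10} 6  {3,4,5,6,8,9,10} 42  {4,5,6,7,8,9,10} 126
  8 to go: {0,2,3,4,5,6,9,10} 12  {0,3,4,5,6,8,9,10} 48  {1,4,5,6,7,8,9,10} 336  {2,3,4,5,6,8,9,10} 48  {3,4,5,6,7,8,9,10} 168
  9 to go: {0,2,3,4,5,6,8,9,10} 108  {0,3,4,5,6,7,8,9,10} 216  {1,3,4,5,6,7,8,9,10} 504  {2,3,4,5,6,7,8,9,10} 216
  if 0:m drops first: 720 orders
  if 1:j drops first: 540 orders
  if 2:i drops first: 720 orders
heap linearizations: 1980

1980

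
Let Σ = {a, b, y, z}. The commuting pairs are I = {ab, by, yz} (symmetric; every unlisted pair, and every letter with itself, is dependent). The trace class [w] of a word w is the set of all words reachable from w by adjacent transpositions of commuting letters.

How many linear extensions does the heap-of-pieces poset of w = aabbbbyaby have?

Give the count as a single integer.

252

drop 0:a onto floor
drop 1:a onto {0:a}
drop 2:b onto floor
drop 3:b onto {2:b}
drop 4:b onto {3:b}
drop 5:b onto {4:b}
drop 6:y onto {1:a}
drop 7:a onto {6:y}
drop 8:b onto {5:b}
drop 9:y onto {7:a}
ground layer = {0:a, 2:b}
drop-orders for the pieces not yet dropped (sum over which currently-grounded one goes next):
  1 to go: {8} 1  {9} 1
  2 to go: {5,8} 1  {7,9} 1  {8,9} 2
  3 to go: {4,5,8} 1  {5,8,9} 3  {6,7,9} 1  {7,8,9} 3
  4 to go: {1,6,7,9} 1  {3,4,5,8} 1  {4,5,8,9} 4  {5,7,8,9} 6  {6,7,8,9} 4
  5 to go: {0,1,6,7,9} 1  {1,6,7,8,9} 5  {2,3,4,5,8} 1  {3,4,5,8,9} 5  {4,5,7,8,9} 10  {5,6,7,8,9} 10
  6 to go: {0,1,6,7,8,9} 6  {1,5,6,7,8,9} 15  {2,3,4,5,8,9} 6  {3,4,5,7,8,9} 15  {4,5,6,7,8,9} 20
  7 to go: {0,1,5,6,7,8,9} 21  {1,4,5,6,7,8,9} 35  {2,3,4,5,7,8,9} 21  {3,4,5,6,7,8,9} 35
  8 to go: {0,1,4,5,6,7,8,9} 56  {1,3,4,5,6,7,8,9} 70  {2,3,4,5,6,7,8,9} 56
  if 0:a drops first: 126 orders
  if 2:b drops first: 126 orders
heap linearizations: 252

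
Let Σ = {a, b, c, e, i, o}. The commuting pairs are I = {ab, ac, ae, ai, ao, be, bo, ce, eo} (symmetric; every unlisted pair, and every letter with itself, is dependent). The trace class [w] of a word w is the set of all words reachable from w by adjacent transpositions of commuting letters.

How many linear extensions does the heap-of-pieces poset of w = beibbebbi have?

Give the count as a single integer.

10

drop 0:b onto floor
drop 1:e onto floor
drop 2:i onto {0:b, 1:e}
drop 3:b onto {2:i}
drop 4:b onto {3:b}
drop 5:e onto {2:i}
drop 6:b onto {4:b}
drop 7:b onto {6:b}
drop 8:i onto {5:e, 7:b}
ground layer = {0:b, 1:e}
drop-orders for the pieces not yet dropped (sum over which currently-grounded one goes next):
  1 to go: {8} 1
  2 to go: {5,8} 1  {7,8} 1
  3 to go: {5,7,8} 2  {6,7,8} 1
  4 to go: {4,6,7,8} 1  {5,6,7,8} 3
  5 to go: {3,4,6,7,8} 1  {4,5,6,7,8} 4
  6 to go: {3,4,5,6,7,8} 5
  7 to go: {2,3,4,5,6,7,8} 5
  if 0:b drops first: 5 orders
  if 1:e drops first: 5 orders
heap linearizations: 10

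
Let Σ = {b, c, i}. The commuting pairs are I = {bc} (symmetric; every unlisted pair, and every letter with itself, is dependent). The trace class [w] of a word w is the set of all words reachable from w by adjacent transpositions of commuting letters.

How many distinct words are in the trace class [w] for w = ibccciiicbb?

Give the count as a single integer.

#0=i has no predecessor
#1=b depends on [0:i]
#2=c depends on [0:i]
#3=c depends on [2:c]
#4=c depends on [3:c]
#5=i depends on [1:b, 4:c]
#6=i depends on [5:i]
#7=i depends on [6:i]
#8=c depends on [7:i]
#9=b depends on [7:i]
#10=b depends on [9:b]
sources: [0:i]
N(rest) = Σ N(rest − s) over sources s of rest; N(one piece) = 1:
  size 1 → [8]=1  [10]=1
  size 2 → [8,10]=2  [9,10]=1
  size 3 → [8,9,10]=3
  size 4 → [7,8,9,10]=3
  size 5 → [6,7,8,9,10]=3
  size 6 → [5,6,7,8,9,10]=3
  size 7 → [1,5,6,7,8,9,10]=3  [4,5,6,7,8,9,10]=3
  size 8 → [1,4,5,6,7,8,9,10]=6  [3,4,5,6,7,8,9,10]=3
  size 9 → [1,3,4,5,6,7,8,9,10]=9  [2,3,4,5,6,7,8,9,10]=3
  first=0(i) contributes 12

12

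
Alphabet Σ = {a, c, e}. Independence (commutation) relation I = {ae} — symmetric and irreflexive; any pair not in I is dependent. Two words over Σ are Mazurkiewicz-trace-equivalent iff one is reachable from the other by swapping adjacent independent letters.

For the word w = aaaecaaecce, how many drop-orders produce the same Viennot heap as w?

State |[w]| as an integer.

#0=a has no predecessor
#1=a depends on [0:a]
#2=a depends on [1:a]
#3=e has no predecessor
#4=c depends on [2:a, 3:e]
#5=a depends on [4:c]
#6=a depends on [5:a]
#7=e depends on [4:c]
#8=c depends on [6:a, 7:e]
#9=c depends on [8:c]
#10=e depends on [9:c]
sources: [0:a, 3:e]
N(rest) = Σ N(rest − s) over sources s of rest; N(one piece) = 1:
  size 1 → [10]=1
  size 2 → [9,10]=1
  size 3 → [8,9,10]=1
  size 4 → [6,8,9,10]=1  [7,8,9,10]=1
  size 5 → [5,6,8,9,10]=1  [6,7,8,9,10]=2
  size 6 → [5,6,7,8,9,10]=3
  size 7 → [4,5,6,7,8,9,10]=3
  size 8 → [2,4,5,6,7,8,9,10]=3  [3,4,5,6,7,8,9,10]=3
  size 9 → [1,2,4,5,6,7,8,9,10]=3  [2,3,4,5,6,7,8,9,10]=6
  first=0(a) contributes 9
  first=3(e) contributes 3
|[w]| = 12

12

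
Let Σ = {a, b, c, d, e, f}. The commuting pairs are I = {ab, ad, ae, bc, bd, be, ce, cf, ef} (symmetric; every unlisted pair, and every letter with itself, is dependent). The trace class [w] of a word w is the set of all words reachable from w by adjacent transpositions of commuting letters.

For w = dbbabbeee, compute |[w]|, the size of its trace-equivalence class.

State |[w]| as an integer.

drop 0:d onto floor
drop 1:b onto floor
drop 2:b onto {1:b}
drop 3:a onto floor
drop 4:b onto {2:b}
drop 5:b onto {4:b}
drop 6:e onto {0:d}
drop 7:e onto {6:e}
drop 8:e onto {7:e}
ground layer = {0:d, 1:b, 3:a}
drop-orders for the pieces not yet dropped (sum over which currently-grounded one goes next):
  1 to go: {3} 1  {5} 1  {8} 1
  2 to go: {3,5} 2  {3,8} 2  {4,5} 1  {5,8} 2  {7,8} 1
  3 to go: {2,4,5} 1  {3,4,5} 3  {3,5,8} 6  {3,7,8} 3  {4,5,8} 3  {5,7,8} 3  {6,7,8} 1
  4 to go: {0,6,7,8} 1  {1,2,4,5} 1  {2,3,4,5} 4  {2,4,5,8} 4  {3,4,5,8} 12  {3,5,7,8} 12  {3,6,7,8} 4  {4,5,7,8} 6  {5,6,7,8} 4
  5 to go: {0,3,6,7,8} 5  {0,5,6,7,8} 5  {1,2,3,4,5} 5  {1,2,4,5,8} 5  {2,3,4,5,8} 20  {2,4,5,7,8} 10  {3,4,5,7,8} 30  {3,5,6,7,8} 20  {4,5,6,7,8} 10
  6 to go: {0,3,5,6,7,8} 30  {0,4,5,6,7,8} 15  {1,2,3,4,5,8} 30  {1,2,4,5,7,8} 15  {2,3,4,5,7,8} 60  {2,4,5,6,7,8} 20  {3,4,5,6,7,8} 60
  7 to go: {0,2,4,5,6,7,8} 35  {0,3,4,5,6,7,8} 105  {1,2,3,4,5,7,8} 105  {1,2,4,5,6,7,8} 35  {2,3,4,5,6,7,8} 140
  if 0:d drops first: 280 orders
  if 1:b drops first: 280 orders
  if 3:a drops first: 70 orders
heap linearizations: 630

630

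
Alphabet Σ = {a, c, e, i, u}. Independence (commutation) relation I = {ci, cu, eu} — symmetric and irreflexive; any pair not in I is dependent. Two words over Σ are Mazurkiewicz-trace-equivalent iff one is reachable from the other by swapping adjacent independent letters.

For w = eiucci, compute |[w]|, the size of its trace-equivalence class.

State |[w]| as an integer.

piece 0:e — minimal
piece 1:i rests on {0:e}
piece 2:u rests on {1:i}
piece 3:c rests on {0:e}
piece 4:c rests on {3:c}
piece 5:i rests on {2:u}
minimal pieces: {0:e}
ways to finish when only these pieces remain (= sum over removing one remaining piece with nothing left below it):
  1 left: {4}→1  {5}→1
  2 left: {2,5}→1  {3,4}→1  {4,5}→2
  3 left: {1,2,5}→1  {2,4,5}→3  {3,4,5}→3
  4 left: {1,2,4,5}→4  {2,3,4,5}→6
  placing 0:e first → 10 extensions

10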